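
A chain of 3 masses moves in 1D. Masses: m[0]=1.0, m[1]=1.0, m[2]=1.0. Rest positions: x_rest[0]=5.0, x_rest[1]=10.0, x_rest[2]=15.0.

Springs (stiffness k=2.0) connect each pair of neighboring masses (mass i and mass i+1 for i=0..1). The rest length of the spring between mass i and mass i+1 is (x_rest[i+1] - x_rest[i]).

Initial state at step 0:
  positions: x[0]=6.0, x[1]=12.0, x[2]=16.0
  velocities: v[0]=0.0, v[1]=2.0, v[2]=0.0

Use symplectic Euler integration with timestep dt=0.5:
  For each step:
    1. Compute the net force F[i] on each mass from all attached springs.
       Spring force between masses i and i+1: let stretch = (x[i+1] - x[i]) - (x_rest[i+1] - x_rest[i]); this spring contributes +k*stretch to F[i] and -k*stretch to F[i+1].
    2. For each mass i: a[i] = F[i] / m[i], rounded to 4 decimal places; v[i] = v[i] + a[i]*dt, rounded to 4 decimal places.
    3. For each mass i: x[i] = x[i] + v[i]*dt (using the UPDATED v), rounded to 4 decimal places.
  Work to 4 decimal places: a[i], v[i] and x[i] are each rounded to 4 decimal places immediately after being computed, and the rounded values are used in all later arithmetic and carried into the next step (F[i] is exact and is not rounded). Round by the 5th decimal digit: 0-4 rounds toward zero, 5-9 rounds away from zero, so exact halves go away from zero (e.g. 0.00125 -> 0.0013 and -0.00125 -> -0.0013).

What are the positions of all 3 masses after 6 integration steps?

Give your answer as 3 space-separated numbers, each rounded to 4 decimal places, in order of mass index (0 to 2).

Answer: 8.2657 13.4688 18.2657

Derivation:
Step 0: x=[6.0000 12.0000 16.0000] v=[0.0000 2.0000 0.0000]
Step 1: x=[6.5000 12.0000 16.5000] v=[1.0000 0.0000 1.0000]
Step 2: x=[7.2500 11.5000 17.2500] v=[1.5000 -1.0000 1.5000]
Step 3: x=[7.6250 11.7500 17.6250] v=[0.7500 0.5000 0.7500]
Step 4: x=[7.5625 12.8750 17.5625] v=[-0.1250 2.2500 -0.1250]
Step 5: x=[7.6563 13.6875 17.6563] v=[0.1875 1.6250 0.1875]
Step 6: x=[8.2657 13.4688 18.2657] v=[1.2187 -0.4374 1.2187]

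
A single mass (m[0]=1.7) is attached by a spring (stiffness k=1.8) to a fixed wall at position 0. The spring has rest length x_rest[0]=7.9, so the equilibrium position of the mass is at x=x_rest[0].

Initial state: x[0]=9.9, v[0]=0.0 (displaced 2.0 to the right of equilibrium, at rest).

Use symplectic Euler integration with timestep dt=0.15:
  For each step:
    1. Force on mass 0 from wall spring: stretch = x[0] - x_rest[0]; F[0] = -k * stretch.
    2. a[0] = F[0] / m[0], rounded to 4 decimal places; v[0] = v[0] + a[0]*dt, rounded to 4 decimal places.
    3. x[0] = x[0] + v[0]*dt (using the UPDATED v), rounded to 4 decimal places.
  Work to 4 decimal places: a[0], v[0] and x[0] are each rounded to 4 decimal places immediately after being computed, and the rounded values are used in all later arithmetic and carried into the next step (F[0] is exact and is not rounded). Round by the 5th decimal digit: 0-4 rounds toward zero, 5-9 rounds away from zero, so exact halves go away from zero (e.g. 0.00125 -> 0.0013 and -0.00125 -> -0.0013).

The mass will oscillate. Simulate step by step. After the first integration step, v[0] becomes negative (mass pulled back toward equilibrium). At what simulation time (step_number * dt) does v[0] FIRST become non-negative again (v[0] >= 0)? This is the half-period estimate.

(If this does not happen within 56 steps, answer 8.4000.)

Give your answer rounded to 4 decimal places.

Step 0: x=[9.9000] v=[0.0000]
Step 1: x=[9.8524] v=[-0.3176]
Step 2: x=[9.7582] v=[-0.6277]
Step 3: x=[9.6198] v=[-0.9228]
Step 4: x=[9.4404] v=[-1.1960]
Step 5: x=[9.2243] v=[-1.4407]
Step 6: x=[8.9767] v=[-1.6510]
Step 7: x=[8.7034] v=[-1.8220]
Step 8: x=[8.4110] v=[-1.9496]
Step 9: x=[8.1064] v=[-2.0308]
Step 10: x=[7.7969] v=[-2.0636]
Step 11: x=[7.4898] v=[-2.0472]
Step 12: x=[7.1925] v=[-1.9821]
Step 13: x=[6.9120] v=[-1.8697]
Step 14: x=[6.6551] v=[-1.7128]
Step 15: x=[6.4278] v=[-1.5151]
Step 16: x=[6.2356] v=[-1.2813]
Step 17: x=[6.0831] v=[-1.0170]
Step 18: x=[5.9738] v=[-0.7284]
Step 19: x=[5.9104] v=[-0.4225]
Step 20: x=[5.8944] v=[-0.1065]
Step 21: x=[5.9262] v=[0.2120]
First v>=0 after going negative at step 21, time=3.1500

Answer: 3.1500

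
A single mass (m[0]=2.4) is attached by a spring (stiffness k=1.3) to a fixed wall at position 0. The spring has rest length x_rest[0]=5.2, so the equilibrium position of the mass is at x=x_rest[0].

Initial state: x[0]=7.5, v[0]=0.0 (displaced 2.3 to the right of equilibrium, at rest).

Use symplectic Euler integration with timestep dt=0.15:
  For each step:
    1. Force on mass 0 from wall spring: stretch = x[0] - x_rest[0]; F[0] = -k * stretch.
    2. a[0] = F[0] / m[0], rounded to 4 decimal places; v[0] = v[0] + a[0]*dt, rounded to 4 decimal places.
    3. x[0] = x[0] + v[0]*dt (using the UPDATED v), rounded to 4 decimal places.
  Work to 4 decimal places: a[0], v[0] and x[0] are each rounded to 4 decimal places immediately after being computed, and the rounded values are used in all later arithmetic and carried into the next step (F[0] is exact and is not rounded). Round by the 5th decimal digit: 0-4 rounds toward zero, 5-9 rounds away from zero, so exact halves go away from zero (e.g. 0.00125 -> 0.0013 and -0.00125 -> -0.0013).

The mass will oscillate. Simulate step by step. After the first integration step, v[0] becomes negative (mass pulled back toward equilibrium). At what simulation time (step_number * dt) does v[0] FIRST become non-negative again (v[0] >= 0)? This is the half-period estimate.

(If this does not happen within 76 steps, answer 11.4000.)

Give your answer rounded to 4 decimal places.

Answer: 4.3500

Derivation:
Step 0: x=[7.5000] v=[0.0000]
Step 1: x=[7.4720] v=[-0.1869]
Step 2: x=[7.4163] v=[-0.3715]
Step 3: x=[7.3336] v=[-0.5516]
Step 4: x=[7.2249] v=[-0.7250]
Step 5: x=[7.0915] v=[-0.8895]
Step 6: x=[6.9350] v=[-1.0432]
Step 7: x=[6.7574] v=[-1.1842]
Step 8: x=[6.5608] v=[-1.3107]
Step 9: x=[6.3476] v=[-1.4213]
Step 10: x=[6.1204] v=[-1.5145]
Step 11: x=[5.8820] v=[-1.5893]
Step 12: x=[5.6353] v=[-1.6447]
Step 13: x=[5.3833] v=[-1.6801]
Step 14: x=[5.1291] v=[-1.6950]
Step 15: x=[4.8757] v=[-1.6892]
Step 16: x=[4.6263] v=[-1.6628]
Step 17: x=[4.3839] v=[-1.6162]
Step 18: x=[4.1514] v=[-1.5499]
Step 19: x=[3.9317] v=[-1.4647]
Step 20: x=[3.7274] v=[-1.3617]
Step 21: x=[3.5411] v=[-1.2420]
Step 22: x=[3.3750] v=[-1.1072]
Step 23: x=[3.2312] v=[-0.9589]
Step 24: x=[3.1114] v=[-0.7989]
Step 25: x=[3.0170] v=[-0.6292]
Step 26: x=[2.9492] v=[-0.4518]
Step 27: x=[2.9089] v=[-0.2689]
Step 28: x=[2.8965] v=[-0.0828]
Step 29: x=[2.9122] v=[0.1044]
First v>=0 after going negative at step 29, time=4.3500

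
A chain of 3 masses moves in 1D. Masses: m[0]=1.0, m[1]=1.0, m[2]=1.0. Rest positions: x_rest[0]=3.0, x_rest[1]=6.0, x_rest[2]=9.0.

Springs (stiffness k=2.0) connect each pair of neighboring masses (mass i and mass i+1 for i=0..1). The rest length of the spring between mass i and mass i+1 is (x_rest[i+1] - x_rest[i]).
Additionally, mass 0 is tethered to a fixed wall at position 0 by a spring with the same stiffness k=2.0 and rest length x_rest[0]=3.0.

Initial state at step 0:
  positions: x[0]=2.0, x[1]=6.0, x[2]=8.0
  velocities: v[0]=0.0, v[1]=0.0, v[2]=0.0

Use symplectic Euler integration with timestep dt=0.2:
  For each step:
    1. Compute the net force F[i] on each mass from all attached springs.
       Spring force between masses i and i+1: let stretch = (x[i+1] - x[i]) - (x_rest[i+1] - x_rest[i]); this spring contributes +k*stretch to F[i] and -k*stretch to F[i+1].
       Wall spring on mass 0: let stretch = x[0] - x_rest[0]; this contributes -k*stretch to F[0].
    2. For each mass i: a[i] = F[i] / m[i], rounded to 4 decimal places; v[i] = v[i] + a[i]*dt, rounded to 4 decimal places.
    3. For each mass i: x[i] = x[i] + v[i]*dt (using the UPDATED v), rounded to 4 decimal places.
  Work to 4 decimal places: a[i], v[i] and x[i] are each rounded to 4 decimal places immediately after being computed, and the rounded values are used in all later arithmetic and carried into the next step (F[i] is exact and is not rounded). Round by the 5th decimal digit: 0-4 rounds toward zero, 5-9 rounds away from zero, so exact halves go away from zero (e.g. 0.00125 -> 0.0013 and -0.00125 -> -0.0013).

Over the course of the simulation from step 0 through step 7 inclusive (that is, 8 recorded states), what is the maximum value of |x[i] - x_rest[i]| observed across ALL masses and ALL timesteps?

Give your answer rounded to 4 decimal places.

Answer: 1.1349

Derivation:
Step 0: x=[2.0000 6.0000 8.0000] v=[0.0000 0.0000 0.0000]
Step 1: x=[2.1600 5.8400 8.0800] v=[0.8000 -0.8000 0.4000]
Step 2: x=[2.4416 5.5648 8.2208] v=[1.4080 -1.3760 0.7040]
Step 3: x=[2.7777 5.2522 8.3891] v=[1.6806 -1.5629 0.8416]
Step 4: x=[3.0896 4.9926 8.5465] v=[1.5593 -1.2979 0.7868]
Step 5: x=[3.3065 4.8651 8.6595] v=[1.0847 -0.6375 0.5652]
Step 6: x=[3.3836 4.9165 8.7090] v=[0.3855 0.2568 0.2474]
Step 7: x=[3.3126 5.1486 8.6951] v=[-0.3548 1.1606 -0.0696]
Max displacement = 1.1349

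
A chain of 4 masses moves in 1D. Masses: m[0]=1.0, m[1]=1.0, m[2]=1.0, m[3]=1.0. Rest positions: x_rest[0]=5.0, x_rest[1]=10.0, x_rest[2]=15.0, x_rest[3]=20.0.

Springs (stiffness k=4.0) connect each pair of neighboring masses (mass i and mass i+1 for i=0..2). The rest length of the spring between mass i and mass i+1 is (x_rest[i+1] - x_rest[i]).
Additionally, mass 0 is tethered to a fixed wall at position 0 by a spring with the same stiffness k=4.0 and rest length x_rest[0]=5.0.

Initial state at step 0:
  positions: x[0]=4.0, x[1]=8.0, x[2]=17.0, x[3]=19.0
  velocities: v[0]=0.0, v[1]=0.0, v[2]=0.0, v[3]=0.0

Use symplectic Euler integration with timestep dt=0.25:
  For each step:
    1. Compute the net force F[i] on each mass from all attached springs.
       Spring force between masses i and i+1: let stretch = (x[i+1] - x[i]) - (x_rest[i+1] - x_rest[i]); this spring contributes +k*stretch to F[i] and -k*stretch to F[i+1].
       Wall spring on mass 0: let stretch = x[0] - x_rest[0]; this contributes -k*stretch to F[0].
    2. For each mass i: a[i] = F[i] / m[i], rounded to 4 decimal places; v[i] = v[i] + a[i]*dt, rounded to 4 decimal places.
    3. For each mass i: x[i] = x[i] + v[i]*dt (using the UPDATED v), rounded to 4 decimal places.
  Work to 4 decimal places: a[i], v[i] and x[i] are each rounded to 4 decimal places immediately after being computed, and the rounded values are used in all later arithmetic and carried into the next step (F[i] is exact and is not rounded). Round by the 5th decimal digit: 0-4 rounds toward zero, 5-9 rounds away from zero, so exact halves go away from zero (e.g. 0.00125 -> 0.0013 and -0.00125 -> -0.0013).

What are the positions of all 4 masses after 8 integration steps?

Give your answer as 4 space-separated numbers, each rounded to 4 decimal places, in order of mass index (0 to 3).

Step 0: x=[4.0000 8.0000 17.0000 19.0000] v=[0.0000 0.0000 0.0000 0.0000]
Step 1: x=[4.0000 9.2500 15.2500 19.7500] v=[0.0000 5.0000 -7.0000 3.0000]
Step 2: x=[4.3125 10.6875 13.1250 20.6250] v=[1.2500 5.7500 -8.5000 3.5000]
Step 3: x=[5.1406 11.1406 12.2656 20.8750] v=[3.3125 1.8125 -3.4375 1.0000]
Step 4: x=[6.1836 10.3750 13.2773 20.2227] v=[4.1719 -3.0625 4.0469 -2.6094]
Step 5: x=[6.7285 9.2871 15.2998 19.0840] v=[2.1797 -4.3516 8.0900 -4.5548]
Step 6: x=[6.2310 9.0627 16.7652 18.2493] v=[-1.9902 -0.8975 5.8615 -3.3390]
Step 7: x=[4.8836 10.0560 16.6760 18.2935] v=[-5.3895 3.9733 -0.3569 0.1769]
Step 8: x=[3.6084 11.4112 15.3362 19.1834] v=[-5.1007 5.4209 -5.3594 3.5594]

Answer: 3.6084 11.4112 15.3362 19.1834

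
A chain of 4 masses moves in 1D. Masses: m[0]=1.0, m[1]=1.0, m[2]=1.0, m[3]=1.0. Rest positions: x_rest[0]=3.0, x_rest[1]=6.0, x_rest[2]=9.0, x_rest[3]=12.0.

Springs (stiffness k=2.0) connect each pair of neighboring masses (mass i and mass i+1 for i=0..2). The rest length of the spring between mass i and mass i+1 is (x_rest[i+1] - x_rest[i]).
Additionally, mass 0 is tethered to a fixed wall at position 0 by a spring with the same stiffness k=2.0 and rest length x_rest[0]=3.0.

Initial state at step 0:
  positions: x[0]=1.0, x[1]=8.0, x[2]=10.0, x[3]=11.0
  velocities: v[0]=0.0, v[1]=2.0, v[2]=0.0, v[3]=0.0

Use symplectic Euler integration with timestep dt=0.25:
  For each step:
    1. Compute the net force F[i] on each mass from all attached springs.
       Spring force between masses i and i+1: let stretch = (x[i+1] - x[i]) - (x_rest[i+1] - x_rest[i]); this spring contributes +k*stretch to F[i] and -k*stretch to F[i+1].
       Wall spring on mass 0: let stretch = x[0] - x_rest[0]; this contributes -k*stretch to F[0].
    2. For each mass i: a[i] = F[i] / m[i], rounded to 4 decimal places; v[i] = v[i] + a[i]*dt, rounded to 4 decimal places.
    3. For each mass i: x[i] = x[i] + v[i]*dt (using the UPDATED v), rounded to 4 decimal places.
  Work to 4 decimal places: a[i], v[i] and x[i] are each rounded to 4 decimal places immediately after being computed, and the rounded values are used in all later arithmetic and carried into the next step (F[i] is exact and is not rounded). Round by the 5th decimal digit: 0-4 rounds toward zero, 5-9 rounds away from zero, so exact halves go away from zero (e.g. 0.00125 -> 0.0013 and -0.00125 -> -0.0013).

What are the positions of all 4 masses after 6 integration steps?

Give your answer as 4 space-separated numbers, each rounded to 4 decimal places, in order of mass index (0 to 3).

Answer: 5.6109 5.6070 8.7681 13.6864

Derivation:
Step 0: x=[1.0000 8.0000 10.0000 11.0000] v=[0.0000 2.0000 0.0000 0.0000]
Step 1: x=[1.7500 7.8750 9.8750 11.2500] v=[3.0000 -0.5000 -0.5000 1.0000]
Step 2: x=[3.0469 7.2344 9.6719 11.7031] v=[5.1875 -2.5625 -0.8125 1.8125]
Step 3: x=[4.4864 6.3750 9.4180 12.2773] v=[5.7578 -3.4375 -1.0157 2.2969]
Step 4: x=[5.6011 5.6599 9.1411 12.8691] v=[4.4589 -2.8603 -1.1076 2.3673]
Step 5: x=[6.0231 5.3726 8.8951 13.3699] v=[1.6878 -1.1491 -0.9842 2.0033]
Step 6: x=[5.6109 5.6070 8.7681 13.6864] v=[-1.6490 0.9374 -0.5081 1.2659]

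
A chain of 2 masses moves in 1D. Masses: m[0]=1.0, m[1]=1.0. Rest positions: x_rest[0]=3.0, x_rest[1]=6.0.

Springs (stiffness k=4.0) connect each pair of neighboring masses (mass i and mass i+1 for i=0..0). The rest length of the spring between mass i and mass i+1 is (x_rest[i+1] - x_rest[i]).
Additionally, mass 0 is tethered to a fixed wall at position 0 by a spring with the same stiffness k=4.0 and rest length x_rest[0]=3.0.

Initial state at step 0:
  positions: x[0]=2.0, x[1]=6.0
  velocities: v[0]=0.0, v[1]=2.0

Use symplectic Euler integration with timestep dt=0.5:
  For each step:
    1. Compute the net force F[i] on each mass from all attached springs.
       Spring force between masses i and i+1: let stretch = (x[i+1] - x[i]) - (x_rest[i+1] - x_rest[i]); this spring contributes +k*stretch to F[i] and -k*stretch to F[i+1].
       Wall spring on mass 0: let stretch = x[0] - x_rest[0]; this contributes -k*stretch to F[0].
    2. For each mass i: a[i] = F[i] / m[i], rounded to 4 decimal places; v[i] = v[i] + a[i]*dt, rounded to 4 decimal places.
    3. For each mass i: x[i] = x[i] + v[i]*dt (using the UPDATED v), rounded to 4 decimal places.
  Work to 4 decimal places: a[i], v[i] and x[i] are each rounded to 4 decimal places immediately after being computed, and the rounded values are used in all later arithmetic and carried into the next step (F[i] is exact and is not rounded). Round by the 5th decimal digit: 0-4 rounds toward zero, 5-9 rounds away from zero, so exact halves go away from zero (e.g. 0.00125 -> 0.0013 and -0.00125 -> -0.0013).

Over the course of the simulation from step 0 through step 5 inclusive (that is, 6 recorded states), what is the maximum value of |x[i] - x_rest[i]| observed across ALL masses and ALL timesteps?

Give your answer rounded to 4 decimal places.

Answer: 2.0000

Derivation:
Step 0: x=[2.0000 6.0000] v=[0.0000 2.0000]
Step 1: x=[4.0000 6.0000] v=[4.0000 0.0000]
Step 2: x=[4.0000 7.0000] v=[0.0000 2.0000]
Step 3: x=[3.0000 8.0000] v=[-2.0000 2.0000]
Step 4: x=[4.0000 7.0000] v=[2.0000 -2.0000]
Step 5: x=[4.0000 6.0000] v=[0.0000 -2.0000]
Max displacement = 2.0000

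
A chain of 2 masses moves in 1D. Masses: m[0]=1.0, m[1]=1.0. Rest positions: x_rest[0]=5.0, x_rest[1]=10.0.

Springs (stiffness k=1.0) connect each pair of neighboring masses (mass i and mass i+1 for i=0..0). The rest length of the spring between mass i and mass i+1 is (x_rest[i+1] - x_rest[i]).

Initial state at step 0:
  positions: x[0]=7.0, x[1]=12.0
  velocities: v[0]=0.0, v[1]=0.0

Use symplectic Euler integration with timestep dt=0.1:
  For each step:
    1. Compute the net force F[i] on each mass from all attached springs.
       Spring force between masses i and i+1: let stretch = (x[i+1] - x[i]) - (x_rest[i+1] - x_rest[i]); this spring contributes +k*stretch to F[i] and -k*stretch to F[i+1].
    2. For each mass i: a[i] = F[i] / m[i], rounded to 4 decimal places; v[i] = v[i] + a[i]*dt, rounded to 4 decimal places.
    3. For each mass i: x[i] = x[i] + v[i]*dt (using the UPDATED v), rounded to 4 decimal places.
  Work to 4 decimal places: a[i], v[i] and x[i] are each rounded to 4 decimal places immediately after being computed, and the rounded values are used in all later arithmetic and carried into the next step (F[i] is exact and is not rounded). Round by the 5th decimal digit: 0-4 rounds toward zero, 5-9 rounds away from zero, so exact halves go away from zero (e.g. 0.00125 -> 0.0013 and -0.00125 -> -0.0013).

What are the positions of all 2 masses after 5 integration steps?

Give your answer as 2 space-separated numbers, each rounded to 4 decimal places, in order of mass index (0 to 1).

Step 0: x=[7.0000 12.0000] v=[0.0000 0.0000]
Step 1: x=[7.0000 12.0000] v=[0.0000 0.0000]
Step 2: x=[7.0000 12.0000] v=[0.0000 0.0000]
Step 3: x=[7.0000 12.0000] v=[0.0000 0.0000]
Step 4: x=[7.0000 12.0000] v=[0.0000 0.0000]
Step 5: x=[7.0000 12.0000] v=[0.0000 0.0000]

Answer: 7.0000 12.0000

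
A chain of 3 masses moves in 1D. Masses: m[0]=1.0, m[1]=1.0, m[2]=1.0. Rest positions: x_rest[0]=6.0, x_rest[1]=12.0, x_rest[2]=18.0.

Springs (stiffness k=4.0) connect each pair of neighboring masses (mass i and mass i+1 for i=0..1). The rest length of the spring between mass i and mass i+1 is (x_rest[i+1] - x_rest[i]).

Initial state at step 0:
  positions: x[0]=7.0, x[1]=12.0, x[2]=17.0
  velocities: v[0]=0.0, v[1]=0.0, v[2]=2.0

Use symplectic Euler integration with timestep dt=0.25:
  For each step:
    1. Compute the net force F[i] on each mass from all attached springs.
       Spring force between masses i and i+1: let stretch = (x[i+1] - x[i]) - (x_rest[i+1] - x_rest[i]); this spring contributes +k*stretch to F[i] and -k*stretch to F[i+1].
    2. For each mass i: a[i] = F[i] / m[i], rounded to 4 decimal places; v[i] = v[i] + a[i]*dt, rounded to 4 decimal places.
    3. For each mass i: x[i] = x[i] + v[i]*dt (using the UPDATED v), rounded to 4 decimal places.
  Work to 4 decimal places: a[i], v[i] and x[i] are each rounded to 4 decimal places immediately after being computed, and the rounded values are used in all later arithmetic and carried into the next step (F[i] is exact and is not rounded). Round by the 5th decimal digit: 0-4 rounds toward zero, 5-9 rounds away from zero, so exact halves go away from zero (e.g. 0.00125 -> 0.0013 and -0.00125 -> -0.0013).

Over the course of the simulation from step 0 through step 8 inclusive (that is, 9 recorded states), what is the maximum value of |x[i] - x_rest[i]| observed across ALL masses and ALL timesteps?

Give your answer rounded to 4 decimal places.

Answer: 1.9944

Derivation:
Step 0: x=[7.0000 12.0000 17.0000] v=[0.0000 0.0000 2.0000]
Step 1: x=[6.7500 12.0000 17.7500] v=[-1.0000 0.0000 3.0000]
Step 2: x=[6.3125 12.1250 18.5625] v=[-1.7500 0.5000 3.2500]
Step 3: x=[5.8281 12.4063 19.2656] v=[-1.9375 1.1250 2.8125]
Step 4: x=[5.4883 12.7578 19.7539] v=[-1.3593 1.4061 1.9532]
Step 5: x=[5.4659 13.0410 19.9932] v=[-0.0898 1.1327 0.9571]
Step 6: x=[5.8372 13.1685 19.9944] v=[1.4853 0.5098 0.0049]
Step 7: x=[6.5414 13.1696 19.7892] v=[2.8166 0.0044 -0.8210]
Step 8: x=[7.4026 13.1686 19.4291] v=[3.4448 -0.0042 -1.4406]
Max displacement = 1.9944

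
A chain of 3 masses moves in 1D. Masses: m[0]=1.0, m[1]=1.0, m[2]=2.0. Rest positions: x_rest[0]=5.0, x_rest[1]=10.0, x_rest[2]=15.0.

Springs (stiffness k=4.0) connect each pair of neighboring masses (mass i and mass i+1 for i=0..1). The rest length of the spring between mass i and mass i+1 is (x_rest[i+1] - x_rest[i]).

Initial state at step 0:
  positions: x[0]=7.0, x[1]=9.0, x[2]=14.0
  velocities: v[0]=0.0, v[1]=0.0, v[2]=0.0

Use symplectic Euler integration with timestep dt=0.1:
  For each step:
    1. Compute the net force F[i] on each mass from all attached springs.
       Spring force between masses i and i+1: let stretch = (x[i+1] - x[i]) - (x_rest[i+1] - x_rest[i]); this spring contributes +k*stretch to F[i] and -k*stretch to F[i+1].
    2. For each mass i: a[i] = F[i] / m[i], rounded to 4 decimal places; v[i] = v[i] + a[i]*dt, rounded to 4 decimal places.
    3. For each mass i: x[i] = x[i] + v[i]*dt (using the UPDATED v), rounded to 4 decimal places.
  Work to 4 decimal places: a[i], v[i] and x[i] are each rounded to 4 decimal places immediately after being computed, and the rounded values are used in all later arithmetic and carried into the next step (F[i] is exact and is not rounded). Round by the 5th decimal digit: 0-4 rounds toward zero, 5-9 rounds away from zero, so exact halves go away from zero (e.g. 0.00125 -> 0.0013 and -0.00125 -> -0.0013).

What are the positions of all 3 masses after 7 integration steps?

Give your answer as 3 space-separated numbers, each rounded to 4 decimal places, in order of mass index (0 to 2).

Step 0: x=[7.0000 9.0000 14.0000] v=[0.0000 0.0000 0.0000]
Step 1: x=[6.8800 9.1200 14.0000] v=[-1.2000 1.2000 0.0000]
Step 2: x=[6.6496 9.3456 14.0024] v=[-2.3040 2.2560 0.0240]
Step 3: x=[6.3270 9.6496 14.0117] v=[-3.2256 3.0403 0.0926]
Step 4: x=[5.9373 9.9952 14.0337] v=[-3.8966 3.4561 0.2202]
Step 5: x=[5.5100 10.3400 14.0750] v=[-4.2734 3.4483 0.4125]
Step 6: x=[5.0759 10.6410 14.1416] v=[-4.3414 3.0103 0.6655]
Step 7: x=[4.6644 10.8595 14.2381] v=[-4.1154 2.1845 0.9654]

Answer: 4.6644 10.8595 14.2381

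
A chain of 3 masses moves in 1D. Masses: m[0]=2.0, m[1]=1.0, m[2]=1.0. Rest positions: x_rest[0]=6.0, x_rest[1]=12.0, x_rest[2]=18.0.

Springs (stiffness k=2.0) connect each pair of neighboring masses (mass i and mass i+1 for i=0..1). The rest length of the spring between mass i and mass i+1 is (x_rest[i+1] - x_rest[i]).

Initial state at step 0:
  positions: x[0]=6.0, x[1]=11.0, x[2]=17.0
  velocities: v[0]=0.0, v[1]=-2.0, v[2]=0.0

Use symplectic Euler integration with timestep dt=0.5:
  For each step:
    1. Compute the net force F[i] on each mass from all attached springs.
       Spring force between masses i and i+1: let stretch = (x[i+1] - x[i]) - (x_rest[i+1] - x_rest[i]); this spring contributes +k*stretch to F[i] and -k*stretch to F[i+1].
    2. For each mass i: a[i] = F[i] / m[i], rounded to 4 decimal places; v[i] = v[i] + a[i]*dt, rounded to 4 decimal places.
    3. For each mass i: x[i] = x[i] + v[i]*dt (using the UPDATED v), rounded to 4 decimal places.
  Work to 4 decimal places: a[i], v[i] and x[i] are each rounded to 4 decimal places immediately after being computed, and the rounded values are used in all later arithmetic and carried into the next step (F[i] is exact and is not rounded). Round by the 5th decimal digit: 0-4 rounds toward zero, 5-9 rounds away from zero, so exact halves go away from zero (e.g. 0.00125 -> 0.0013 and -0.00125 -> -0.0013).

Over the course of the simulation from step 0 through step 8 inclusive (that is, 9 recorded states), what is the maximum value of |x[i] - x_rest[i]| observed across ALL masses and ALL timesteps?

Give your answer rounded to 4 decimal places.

Step 0: x=[6.0000 11.0000 17.0000] v=[0.0000 -2.0000 0.0000]
Step 1: x=[5.7500 10.5000 17.0000] v=[-0.5000 -1.0000 0.0000]
Step 2: x=[5.1875 10.8750 16.7500] v=[-1.1250 0.7500 -0.5000]
Step 3: x=[4.5469 11.3438 16.5625] v=[-1.2813 0.9375 -0.3750]
Step 4: x=[4.1055 11.0235 16.7657] v=[-0.8829 -0.6407 0.4063]
Step 5: x=[3.8936 10.1153 17.0978] v=[-0.4239 -1.8165 0.6641]
Step 6: x=[3.7371 9.5875 16.9386] v=[-0.3131 -1.0557 -0.3184]
Step 7: x=[3.5432 9.8100 16.1039] v=[-0.3879 0.4450 -1.6695]
Step 8: x=[3.4160 10.0461 15.1222] v=[-0.2545 0.4721 -1.9634]
Max displacement = 2.8778

Answer: 2.8778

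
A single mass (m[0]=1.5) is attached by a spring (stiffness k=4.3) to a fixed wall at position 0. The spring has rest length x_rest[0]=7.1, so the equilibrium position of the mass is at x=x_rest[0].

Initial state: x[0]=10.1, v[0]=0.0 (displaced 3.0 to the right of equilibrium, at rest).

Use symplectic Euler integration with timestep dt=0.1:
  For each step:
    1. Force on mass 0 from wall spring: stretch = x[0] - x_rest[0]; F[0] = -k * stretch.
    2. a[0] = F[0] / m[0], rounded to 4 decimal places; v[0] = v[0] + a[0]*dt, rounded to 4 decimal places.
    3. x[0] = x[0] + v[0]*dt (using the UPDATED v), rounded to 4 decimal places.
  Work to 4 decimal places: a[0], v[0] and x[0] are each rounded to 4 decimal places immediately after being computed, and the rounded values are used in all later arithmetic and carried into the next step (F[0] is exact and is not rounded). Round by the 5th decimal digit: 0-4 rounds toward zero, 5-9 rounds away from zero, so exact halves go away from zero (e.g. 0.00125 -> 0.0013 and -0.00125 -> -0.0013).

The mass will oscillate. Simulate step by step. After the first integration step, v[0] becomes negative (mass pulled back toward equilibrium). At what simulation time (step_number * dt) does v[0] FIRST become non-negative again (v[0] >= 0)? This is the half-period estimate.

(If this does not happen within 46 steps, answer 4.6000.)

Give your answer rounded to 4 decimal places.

Step 0: x=[10.1000] v=[0.0000]
Step 1: x=[10.0140] v=[-0.8600]
Step 2: x=[9.8445] v=[-1.6954]
Step 3: x=[9.5963] v=[-2.4822]
Step 4: x=[9.2765] v=[-3.1978]
Step 5: x=[8.8943] v=[-3.8217]
Step 6: x=[8.4607] v=[-4.3361]
Step 7: x=[7.9881] v=[-4.7262]
Step 8: x=[7.4900] v=[-4.9808]
Step 9: x=[6.9807] v=[-5.0926]
Step 10: x=[6.4749] v=[-5.0584]
Step 11: x=[5.9870] v=[-4.8792]
Step 12: x=[5.5310] v=[-4.5601]
Step 13: x=[5.1200] v=[-4.1103]
Step 14: x=[4.7657] v=[-3.5427]
Step 15: x=[4.4784] v=[-2.8735]
Step 16: x=[4.2662] v=[-2.1220]
Step 17: x=[4.1352] v=[-1.3096]
Step 18: x=[4.0892] v=[-0.4597]
Step 19: x=[4.1295] v=[0.4034]
First v>=0 after going negative at step 19, time=1.9000

Answer: 1.9000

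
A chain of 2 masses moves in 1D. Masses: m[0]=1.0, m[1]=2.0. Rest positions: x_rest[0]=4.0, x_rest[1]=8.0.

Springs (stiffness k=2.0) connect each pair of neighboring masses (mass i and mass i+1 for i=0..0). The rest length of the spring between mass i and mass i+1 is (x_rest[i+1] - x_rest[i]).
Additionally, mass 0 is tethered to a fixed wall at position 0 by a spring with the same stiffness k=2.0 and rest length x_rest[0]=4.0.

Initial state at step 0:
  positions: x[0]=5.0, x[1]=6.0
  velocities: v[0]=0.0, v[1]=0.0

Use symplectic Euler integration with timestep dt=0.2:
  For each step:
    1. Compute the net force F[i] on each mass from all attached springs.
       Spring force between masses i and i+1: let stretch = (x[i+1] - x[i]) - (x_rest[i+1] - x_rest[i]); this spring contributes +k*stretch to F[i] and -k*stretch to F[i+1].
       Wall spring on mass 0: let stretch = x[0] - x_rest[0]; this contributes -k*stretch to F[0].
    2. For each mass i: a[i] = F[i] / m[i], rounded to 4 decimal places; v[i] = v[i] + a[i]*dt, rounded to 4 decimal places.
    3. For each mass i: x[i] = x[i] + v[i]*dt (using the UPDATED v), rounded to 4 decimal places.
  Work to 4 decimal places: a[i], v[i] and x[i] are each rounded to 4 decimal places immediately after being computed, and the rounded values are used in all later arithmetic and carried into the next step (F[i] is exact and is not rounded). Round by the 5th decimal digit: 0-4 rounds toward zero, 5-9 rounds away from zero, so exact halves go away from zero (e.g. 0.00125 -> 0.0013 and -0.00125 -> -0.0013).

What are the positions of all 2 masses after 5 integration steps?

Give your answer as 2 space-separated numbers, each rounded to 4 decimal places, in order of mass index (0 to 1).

Step 0: x=[5.0000 6.0000] v=[0.0000 0.0000]
Step 1: x=[4.6800 6.1200] v=[-1.6000 0.6000]
Step 2: x=[4.1008 6.3424] v=[-2.8960 1.1120]
Step 3: x=[3.3729 6.6351] v=[-3.6397 1.4637]
Step 4: x=[2.6361 6.9574] v=[-3.6840 1.6113]
Step 5: x=[2.0341 7.2668] v=[-3.0099 1.5470]

Answer: 2.0341 7.2668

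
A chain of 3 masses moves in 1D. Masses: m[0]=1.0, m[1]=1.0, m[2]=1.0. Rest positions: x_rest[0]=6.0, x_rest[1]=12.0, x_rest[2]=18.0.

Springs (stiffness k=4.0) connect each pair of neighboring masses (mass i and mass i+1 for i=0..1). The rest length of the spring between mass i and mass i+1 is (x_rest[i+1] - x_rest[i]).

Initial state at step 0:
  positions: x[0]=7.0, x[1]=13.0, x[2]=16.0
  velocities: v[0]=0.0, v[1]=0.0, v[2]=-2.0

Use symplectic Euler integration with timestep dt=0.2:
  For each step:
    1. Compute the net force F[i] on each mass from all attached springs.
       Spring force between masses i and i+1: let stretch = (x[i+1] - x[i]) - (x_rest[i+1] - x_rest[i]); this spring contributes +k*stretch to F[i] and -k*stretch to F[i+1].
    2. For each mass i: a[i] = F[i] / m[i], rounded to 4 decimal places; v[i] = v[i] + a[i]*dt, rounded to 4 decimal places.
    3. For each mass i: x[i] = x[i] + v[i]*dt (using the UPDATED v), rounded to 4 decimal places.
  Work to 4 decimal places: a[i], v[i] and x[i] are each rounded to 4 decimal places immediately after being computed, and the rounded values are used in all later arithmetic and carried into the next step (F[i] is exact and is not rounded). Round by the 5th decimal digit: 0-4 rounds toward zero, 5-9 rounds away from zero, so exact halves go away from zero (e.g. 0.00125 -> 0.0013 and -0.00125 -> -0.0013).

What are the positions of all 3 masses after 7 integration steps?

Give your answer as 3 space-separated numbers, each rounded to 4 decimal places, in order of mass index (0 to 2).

Answer: 3.5102 11.4638 18.2260

Derivation:
Step 0: x=[7.0000 13.0000 16.0000] v=[0.0000 0.0000 -2.0000]
Step 1: x=[7.0000 12.5200 16.0800] v=[0.0000 -2.4000 0.4000]
Step 2: x=[6.9232 11.7264 16.5504] v=[-0.3840 -3.9680 2.3520]
Step 3: x=[6.6549 10.9361 17.2090] v=[-1.3414 -3.9514 3.2928]
Step 4: x=[6.1116 10.4645 17.8239] v=[-2.7164 -2.3580 3.0745]
Step 5: x=[5.3048 10.4739 18.2213] v=[-4.0341 0.0472 1.9870]
Step 6: x=[4.3650 10.8959 18.3391] v=[-4.6988 2.1098 0.5891]
Step 7: x=[3.5102 11.4638 18.2260] v=[-4.2741 2.8396 -0.5655]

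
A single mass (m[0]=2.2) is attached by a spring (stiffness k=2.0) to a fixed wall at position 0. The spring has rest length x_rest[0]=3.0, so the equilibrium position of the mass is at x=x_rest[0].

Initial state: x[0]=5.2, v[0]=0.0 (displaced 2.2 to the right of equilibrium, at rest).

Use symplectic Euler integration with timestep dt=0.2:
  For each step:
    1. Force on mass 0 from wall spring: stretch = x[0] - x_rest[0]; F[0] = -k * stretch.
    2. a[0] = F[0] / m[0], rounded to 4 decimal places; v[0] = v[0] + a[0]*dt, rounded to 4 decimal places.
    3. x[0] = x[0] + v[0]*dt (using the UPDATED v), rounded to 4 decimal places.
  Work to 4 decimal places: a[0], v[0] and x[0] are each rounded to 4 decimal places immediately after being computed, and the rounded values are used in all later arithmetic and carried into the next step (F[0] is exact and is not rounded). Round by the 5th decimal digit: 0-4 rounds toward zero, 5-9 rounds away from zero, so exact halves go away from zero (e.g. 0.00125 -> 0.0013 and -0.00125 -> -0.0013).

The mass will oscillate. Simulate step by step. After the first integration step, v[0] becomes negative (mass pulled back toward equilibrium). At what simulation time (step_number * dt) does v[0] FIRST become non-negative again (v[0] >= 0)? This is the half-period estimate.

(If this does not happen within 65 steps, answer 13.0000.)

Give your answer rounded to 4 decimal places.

Answer: 3.4000

Derivation:
Step 0: x=[5.2000] v=[0.0000]
Step 1: x=[5.1200] v=[-0.4000]
Step 2: x=[4.9629] v=[-0.7855]
Step 3: x=[4.7344] v=[-1.1424]
Step 4: x=[4.4429] v=[-1.4577]
Step 5: x=[4.0989] v=[-1.7200]
Step 6: x=[3.7149] v=[-1.9198]
Step 7: x=[3.3049] v=[-2.0498]
Step 8: x=[2.8839] v=[-2.1052]
Step 9: x=[2.4671] v=[-2.0841]
Step 10: x=[2.0697] v=[-1.9872]
Step 11: x=[1.7061] v=[-1.8181]
Step 12: x=[1.3895] v=[-1.5828]
Step 13: x=[1.1315] v=[-1.2900]
Step 14: x=[0.9414] v=[-0.9503]
Step 15: x=[0.8262] v=[-0.5760]
Step 16: x=[0.7900] v=[-0.1808]
Step 17: x=[0.8342] v=[0.2210]
First v>=0 after going negative at step 17, time=3.4000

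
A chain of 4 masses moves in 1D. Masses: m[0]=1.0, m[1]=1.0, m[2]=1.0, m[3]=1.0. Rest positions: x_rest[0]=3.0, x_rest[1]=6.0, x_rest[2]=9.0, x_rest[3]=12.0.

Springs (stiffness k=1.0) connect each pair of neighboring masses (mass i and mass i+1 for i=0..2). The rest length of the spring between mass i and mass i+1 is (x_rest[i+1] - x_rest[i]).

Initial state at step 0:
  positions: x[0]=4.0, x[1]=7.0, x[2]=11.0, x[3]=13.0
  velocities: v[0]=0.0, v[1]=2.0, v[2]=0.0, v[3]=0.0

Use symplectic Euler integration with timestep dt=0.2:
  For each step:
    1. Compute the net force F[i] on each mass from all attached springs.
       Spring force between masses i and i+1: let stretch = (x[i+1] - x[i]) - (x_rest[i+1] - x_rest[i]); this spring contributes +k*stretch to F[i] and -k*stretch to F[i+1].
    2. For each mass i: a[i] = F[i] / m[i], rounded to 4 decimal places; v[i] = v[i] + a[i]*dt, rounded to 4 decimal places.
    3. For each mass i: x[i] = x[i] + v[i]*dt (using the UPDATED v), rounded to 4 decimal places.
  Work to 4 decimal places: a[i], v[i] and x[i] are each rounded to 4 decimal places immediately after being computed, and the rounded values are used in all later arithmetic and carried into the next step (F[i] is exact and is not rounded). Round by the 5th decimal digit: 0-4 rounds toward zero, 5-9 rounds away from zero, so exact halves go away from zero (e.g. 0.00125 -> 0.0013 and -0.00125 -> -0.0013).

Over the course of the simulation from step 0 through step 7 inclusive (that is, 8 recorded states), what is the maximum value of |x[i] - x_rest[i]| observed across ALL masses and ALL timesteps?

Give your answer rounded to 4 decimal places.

Answer: 2.9447

Derivation:
Step 0: x=[4.0000 7.0000 11.0000 13.0000] v=[0.0000 2.0000 0.0000 0.0000]
Step 1: x=[4.0000 7.4400 10.9200 13.0400] v=[0.0000 2.2000 -0.4000 0.2000]
Step 2: x=[4.0176 7.8816 10.7856 13.1152] v=[0.0880 2.2080 -0.6720 0.3760]
Step 3: x=[4.0698 8.2848 10.6282 13.2172] v=[0.2608 2.0160 -0.7869 0.5101]
Step 4: x=[4.1706 8.6131 10.4806 13.3357] v=[0.5038 1.6417 -0.7378 0.5923]
Step 5: x=[4.3291 8.8384 10.3725 13.4600] v=[0.7923 1.1267 -0.5403 0.6213]
Step 6: x=[4.5479 8.9447 10.3266 13.5808] v=[1.0942 0.5317 -0.2296 0.6038]
Step 7: x=[4.8226 8.9304 10.3556 13.6914] v=[1.3736 -0.0713 0.1449 0.5530]
Max displacement = 2.9447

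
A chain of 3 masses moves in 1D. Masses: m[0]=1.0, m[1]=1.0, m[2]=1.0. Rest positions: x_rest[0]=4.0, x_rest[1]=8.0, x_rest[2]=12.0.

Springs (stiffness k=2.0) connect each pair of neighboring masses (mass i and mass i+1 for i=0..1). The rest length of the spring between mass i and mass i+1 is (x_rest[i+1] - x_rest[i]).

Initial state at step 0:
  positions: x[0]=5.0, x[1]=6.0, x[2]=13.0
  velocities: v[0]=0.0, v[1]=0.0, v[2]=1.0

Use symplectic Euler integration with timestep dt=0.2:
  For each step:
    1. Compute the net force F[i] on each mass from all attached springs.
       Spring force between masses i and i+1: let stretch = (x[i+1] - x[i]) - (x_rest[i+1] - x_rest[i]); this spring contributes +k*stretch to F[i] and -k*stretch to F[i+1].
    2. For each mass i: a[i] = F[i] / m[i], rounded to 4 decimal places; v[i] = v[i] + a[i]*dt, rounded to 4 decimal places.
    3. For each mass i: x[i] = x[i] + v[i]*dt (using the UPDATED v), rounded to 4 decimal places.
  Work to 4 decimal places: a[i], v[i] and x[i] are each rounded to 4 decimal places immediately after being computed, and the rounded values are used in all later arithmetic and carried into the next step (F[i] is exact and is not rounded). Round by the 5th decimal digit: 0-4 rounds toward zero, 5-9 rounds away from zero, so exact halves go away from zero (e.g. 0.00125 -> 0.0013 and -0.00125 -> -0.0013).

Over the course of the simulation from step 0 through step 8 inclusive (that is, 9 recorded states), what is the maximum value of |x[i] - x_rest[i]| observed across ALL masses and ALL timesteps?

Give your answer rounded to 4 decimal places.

Answer: 2.4329

Derivation:
Step 0: x=[5.0000 6.0000 13.0000] v=[0.0000 0.0000 1.0000]
Step 1: x=[4.7600 6.4800 12.9600] v=[-1.2000 2.4000 -0.2000]
Step 2: x=[4.3376 7.3408 12.7216] v=[-2.1120 4.3040 -1.1920]
Step 3: x=[3.8355 8.3918 12.3727] v=[-2.5107 5.2550 -1.7443]
Step 4: x=[3.3779 9.3968 12.0254] v=[-2.2882 5.0248 -1.7367]
Step 5: x=[3.0818 10.1305 11.7878] v=[-1.4806 3.6687 -1.1881]
Step 6: x=[3.0296 10.4329 11.7376] v=[-0.2611 1.5121 -0.2510]
Step 7: x=[3.2496 10.2474 11.9030] v=[1.1002 -0.9273 0.8271]
Step 8: x=[3.7095 9.6346 12.2560] v=[2.2993 -3.0642 1.7649]
Max displacement = 2.4329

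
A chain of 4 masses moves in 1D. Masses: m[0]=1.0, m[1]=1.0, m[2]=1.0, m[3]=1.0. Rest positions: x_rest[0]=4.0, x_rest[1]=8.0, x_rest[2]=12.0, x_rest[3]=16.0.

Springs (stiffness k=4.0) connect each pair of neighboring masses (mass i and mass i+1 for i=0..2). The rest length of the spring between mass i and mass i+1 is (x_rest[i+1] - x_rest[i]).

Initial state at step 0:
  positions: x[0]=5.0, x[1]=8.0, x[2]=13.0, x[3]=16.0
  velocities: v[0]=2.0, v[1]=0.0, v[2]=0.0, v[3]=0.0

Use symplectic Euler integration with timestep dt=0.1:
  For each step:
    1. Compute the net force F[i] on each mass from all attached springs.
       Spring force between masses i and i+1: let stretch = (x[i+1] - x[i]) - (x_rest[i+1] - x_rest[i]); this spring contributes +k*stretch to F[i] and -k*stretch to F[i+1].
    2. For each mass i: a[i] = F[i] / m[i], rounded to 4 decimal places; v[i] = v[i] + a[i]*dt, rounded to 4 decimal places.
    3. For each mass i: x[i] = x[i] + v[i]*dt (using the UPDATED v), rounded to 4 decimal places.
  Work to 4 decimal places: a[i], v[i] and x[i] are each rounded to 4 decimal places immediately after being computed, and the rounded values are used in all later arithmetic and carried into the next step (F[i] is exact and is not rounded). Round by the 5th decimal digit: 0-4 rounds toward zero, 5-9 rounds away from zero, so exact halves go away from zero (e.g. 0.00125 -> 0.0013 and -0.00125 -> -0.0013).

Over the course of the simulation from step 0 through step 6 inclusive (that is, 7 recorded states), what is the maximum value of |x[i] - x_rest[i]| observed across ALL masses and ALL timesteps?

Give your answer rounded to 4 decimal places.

Step 0: x=[5.0000 8.0000 13.0000 16.0000] v=[2.0000 0.0000 0.0000 0.0000]
Step 1: x=[5.1600 8.0800 12.9200 16.0400] v=[1.6000 0.8000 -0.8000 0.4000]
Step 2: x=[5.2768 8.2368 12.7712 16.1152] v=[1.1680 1.5680 -1.4880 0.7520]
Step 3: x=[5.3520 8.4566 12.5748 16.2166] v=[0.7520 2.1978 -1.9642 1.0144]
Step 4: x=[5.3914 8.7169 12.3593 16.3324] v=[0.3938 2.6032 -2.1548 1.1577]
Step 5: x=[5.4038 8.9899 12.1571 16.4493] v=[0.1240 2.7300 -2.0225 1.1685]
Step 6: x=[5.3996 9.2461 11.9999 16.5545] v=[-0.0416 2.5624 -1.5725 1.0516]
Max displacement = 1.4038

Answer: 1.4038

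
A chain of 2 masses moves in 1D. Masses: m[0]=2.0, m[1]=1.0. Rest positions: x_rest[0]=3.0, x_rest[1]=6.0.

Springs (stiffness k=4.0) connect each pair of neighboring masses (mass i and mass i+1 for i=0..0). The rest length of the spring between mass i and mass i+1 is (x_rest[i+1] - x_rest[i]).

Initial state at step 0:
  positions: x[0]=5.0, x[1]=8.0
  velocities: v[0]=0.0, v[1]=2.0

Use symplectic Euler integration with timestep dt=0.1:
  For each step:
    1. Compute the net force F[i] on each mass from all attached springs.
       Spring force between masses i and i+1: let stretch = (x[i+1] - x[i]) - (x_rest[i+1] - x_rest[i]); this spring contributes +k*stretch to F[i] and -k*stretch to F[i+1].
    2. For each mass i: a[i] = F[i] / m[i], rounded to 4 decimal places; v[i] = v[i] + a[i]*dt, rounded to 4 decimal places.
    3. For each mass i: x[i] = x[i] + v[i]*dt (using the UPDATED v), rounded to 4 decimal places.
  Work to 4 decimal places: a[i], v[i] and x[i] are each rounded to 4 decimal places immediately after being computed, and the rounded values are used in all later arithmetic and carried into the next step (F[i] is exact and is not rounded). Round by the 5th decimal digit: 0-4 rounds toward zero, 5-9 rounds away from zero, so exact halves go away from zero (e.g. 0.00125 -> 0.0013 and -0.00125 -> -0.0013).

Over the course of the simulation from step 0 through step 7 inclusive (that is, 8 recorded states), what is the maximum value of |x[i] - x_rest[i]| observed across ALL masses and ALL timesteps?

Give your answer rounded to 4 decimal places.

Step 0: x=[5.0000 8.0000] v=[0.0000 2.0000]
Step 1: x=[5.0000 8.2000] v=[0.0000 2.0000]
Step 2: x=[5.0040 8.3920] v=[0.0400 1.9200]
Step 3: x=[5.0158 8.5685] v=[0.1176 1.7648]
Step 4: x=[5.0386 8.7229] v=[0.2281 1.5437]
Step 5: x=[5.0751 8.8499] v=[0.3650 1.2700]
Step 6: x=[5.1271 8.9459] v=[0.5200 0.9601]
Step 7: x=[5.1955 9.0092] v=[0.6838 0.6326]
Max displacement = 3.0092

Answer: 3.0092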